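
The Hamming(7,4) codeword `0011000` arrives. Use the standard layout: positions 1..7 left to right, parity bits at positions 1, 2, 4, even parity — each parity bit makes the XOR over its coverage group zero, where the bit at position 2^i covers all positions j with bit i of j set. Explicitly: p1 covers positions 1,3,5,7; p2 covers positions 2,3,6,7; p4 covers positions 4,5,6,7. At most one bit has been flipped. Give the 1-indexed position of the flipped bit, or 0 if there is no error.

s1: b1⊕b3⊕b5⊕b7 = 0⊕1⊕0⊕0 = 1
s2: b2⊕b3⊕b6⊕b7 = 0⊕1⊕0⊕0 = 1
s4: b4⊕b5⊕b6⊕b7 = 1⊕0⊕0⊕0 = 1
Syndrome (s4...s1) = 111 → position 7.

7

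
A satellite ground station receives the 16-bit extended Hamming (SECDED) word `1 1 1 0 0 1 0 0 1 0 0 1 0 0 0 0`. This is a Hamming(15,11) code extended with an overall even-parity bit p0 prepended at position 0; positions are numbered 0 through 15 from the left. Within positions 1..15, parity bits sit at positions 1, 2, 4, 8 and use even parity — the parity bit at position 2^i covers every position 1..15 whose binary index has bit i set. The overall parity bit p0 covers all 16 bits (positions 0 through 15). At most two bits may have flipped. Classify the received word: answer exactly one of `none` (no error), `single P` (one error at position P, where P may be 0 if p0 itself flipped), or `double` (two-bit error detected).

s1: b1⊕b3⊕b5⊕b7⊕b9⊕b11⊕b13⊕b15 = 1⊕0⊕1⊕0⊕0⊕1⊕0⊕0 = 1
s2: b2⊕b3⊕b6⊕b7⊕b10⊕b11⊕b14⊕b15 = 1⊕0⊕0⊕0⊕0⊕1⊕0⊕0 = 0
s4: b4⊕b5⊕b6⊕b7⊕b12⊕b13⊕b14⊕b15 = 0⊕1⊕0⊕0⊕0⊕0⊕0⊕0 = 1
s8: b8⊕b9⊕b10⊕b11⊕b12⊕b13⊕b14⊕b15 = 1⊕0⊕0⊕1⊕0⊕0⊕0⊕0 = 0
Syndrome (s8...s1) = 0101 → position 5.
Overall parity (XOR of all 16 bits, including p0): 1⊕1⊕1⊕0⊕0⊕1⊕0⊕0⊕1⊕0⊕0⊕1⊕0⊕0⊕0⊕0 = 0
Overall=0, syndrome position=5 → double-bit error detected (uncorrectable).

double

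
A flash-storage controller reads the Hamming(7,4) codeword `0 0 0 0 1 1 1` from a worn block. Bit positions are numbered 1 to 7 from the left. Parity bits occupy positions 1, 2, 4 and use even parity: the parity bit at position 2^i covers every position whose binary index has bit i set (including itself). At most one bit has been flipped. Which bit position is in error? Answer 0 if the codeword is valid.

s1: b1⊕b3⊕b5⊕b7 = 0⊕0⊕1⊕1 = 0
s2: b2⊕b3⊕b6⊕b7 = 0⊕0⊕1⊕1 = 0
s4: b4⊕b5⊕b6⊕b7 = 0⊕1⊕1⊕1 = 1
Syndrome (s4...s1) = 100 → position 4.

4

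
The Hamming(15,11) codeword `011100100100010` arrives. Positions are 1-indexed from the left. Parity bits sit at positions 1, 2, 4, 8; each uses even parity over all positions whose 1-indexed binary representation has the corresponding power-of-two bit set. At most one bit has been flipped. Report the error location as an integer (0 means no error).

6

s1: b1⊕b3⊕b5⊕b7⊕b9⊕b11⊕b13⊕b15 = 0⊕1⊕0⊕1⊕0⊕0⊕0⊕0 = 0
s2: b2⊕b3⊕b6⊕b7⊕b10⊕b11⊕b14⊕b15 = 1⊕1⊕0⊕1⊕1⊕0⊕1⊕0 = 1
s4: b4⊕b5⊕b6⊕b7⊕b12⊕b13⊕b14⊕b15 = 1⊕0⊕0⊕1⊕0⊕0⊕1⊕0 = 1
s8: b8⊕b9⊕b10⊕b11⊕b12⊕b13⊕b14⊕b15 = 0⊕0⊕1⊕0⊕0⊕0⊕1⊕0 = 0
Syndrome (s8...s1) = 0110 → position 6.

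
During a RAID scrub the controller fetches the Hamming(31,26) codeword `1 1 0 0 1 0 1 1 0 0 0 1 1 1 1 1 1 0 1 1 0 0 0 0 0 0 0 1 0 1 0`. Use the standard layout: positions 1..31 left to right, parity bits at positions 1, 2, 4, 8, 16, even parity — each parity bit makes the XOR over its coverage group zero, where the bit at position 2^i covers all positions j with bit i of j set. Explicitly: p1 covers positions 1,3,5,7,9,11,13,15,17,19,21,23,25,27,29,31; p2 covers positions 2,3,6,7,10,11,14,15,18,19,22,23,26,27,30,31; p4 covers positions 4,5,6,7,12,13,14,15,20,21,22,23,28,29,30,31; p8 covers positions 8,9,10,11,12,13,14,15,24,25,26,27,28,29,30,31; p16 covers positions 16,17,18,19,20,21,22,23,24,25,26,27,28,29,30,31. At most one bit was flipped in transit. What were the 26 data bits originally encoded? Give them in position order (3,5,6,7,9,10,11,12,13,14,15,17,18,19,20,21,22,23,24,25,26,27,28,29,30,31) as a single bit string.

s1: b1⊕b3⊕b5⊕b7⊕b9⊕b11⊕b13⊕b15⊕b17⊕b19⊕b21⊕b23⊕b25⊕b27⊕b29⊕b31 = 1⊕0⊕1⊕1⊕0⊕0⊕1⊕1⊕1⊕1⊕0⊕0⊕0⊕0⊕0⊕0 = 1
s2: b2⊕b3⊕b6⊕b7⊕b10⊕b11⊕b14⊕b15⊕b18⊕b19⊕b22⊕b23⊕b26⊕b27⊕b30⊕b31 = 1⊕0⊕0⊕1⊕0⊕0⊕1⊕1⊕0⊕1⊕0⊕0⊕0⊕0⊕1⊕0 = 0
s4: b4⊕b5⊕b6⊕b7⊕b12⊕b13⊕b14⊕b15⊕b20⊕b21⊕b22⊕b23⊕b28⊕b29⊕b30⊕b31 = 0⊕1⊕0⊕1⊕1⊕1⊕1⊕1⊕1⊕0⊕0⊕0⊕1⊕0⊕1⊕0 = 1
s8: b8⊕b9⊕b10⊕b11⊕b12⊕b13⊕b14⊕b15⊕b24⊕b25⊕b26⊕b27⊕b28⊕b29⊕b30⊕b31 = 1⊕0⊕0⊕0⊕1⊕1⊕1⊕1⊕0⊕0⊕0⊕0⊕1⊕0⊕1⊕0 = 1
s16: b16⊕b17⊕b18⊕b19⊕b20⊕b21⊕b22⊕b23⊕b24⊕b25⊕b26⊕b27⊕b28⊕b29⊕b30⊕b31 = 1⊕1⊕0⊕1⊕1⊕0⊕0⊕0⊕0⊕0⊕0⊕0⊕1⊕0⊕1⊕0 = 0
Syndrome (s16...s1) = 01101 → position 13.
Flip bit 13: corrected codeword = 1100101100010111101100000001010
Data bits at positions 3,5,6,7,9,10,11,12,13,14,15,17,18,19,20,21,22,23,24,25,26,27,28,29,30,31: 01010001011101100000001010

01010001011101100000001010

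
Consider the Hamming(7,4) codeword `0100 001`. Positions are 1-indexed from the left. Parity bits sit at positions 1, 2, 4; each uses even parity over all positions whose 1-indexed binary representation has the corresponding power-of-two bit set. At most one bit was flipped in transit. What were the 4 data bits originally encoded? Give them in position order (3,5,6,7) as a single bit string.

s1: b1⊕b3⊕b5⊕b7 = 0⊕0⊕0⊕1 = 1
s2: b2⊕b3⊕b6⊕b7 = 1⊕0⊕0⊕1 = 0
s4: b4⊕b5⊕b6⊕b7 = 0⊕0⊕0⊕1 = 1
Syndrome (s4...s1) = 101 → position 5.
Flip bit 5: corrected codeword = 0100101
Data bits at positions 3,5,6,7: 0101

0101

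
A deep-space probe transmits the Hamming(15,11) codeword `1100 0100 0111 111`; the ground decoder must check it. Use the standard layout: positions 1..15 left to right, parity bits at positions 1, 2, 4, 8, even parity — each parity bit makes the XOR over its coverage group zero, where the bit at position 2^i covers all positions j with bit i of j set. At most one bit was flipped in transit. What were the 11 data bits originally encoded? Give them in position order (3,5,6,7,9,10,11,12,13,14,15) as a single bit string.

s1: b1⊕b3⊕b5⊕b7⊕b9⊕b11⊕b13⊕b15 = 1⊕0⊕0⊕0⊕0⊕1⊕1⊕1 = 0
s2: b2⊕b3⊕b6⊕b7⊕b10⊕b11⊕b14⊕b15 = 1⊕0⊕1⊕0⊕1⊕1⊕1⊕1 = 0
s4: b4⊕b5⊕b6⊕b7⊕b12⊕b13⊕b14⊕b15 = 0⊕0⊕1⊕0⊕1⊕1⊕1⊕1 = 1
s8: b8⊕b9⊕b10⊕b11⊕b12⊕b13⊕b14⊕b15 = 0⊕0⊕1⊕1⊕1⊕1⊕1⊕1 = 0
Syndrome (s8...s1) = 0100 → position 4.
Flip bit 4: corrected codeword = 110101000111111
Data bits at positions 3,5,6,7,9,10,11,12,13,14,15: 00100111111

00100111111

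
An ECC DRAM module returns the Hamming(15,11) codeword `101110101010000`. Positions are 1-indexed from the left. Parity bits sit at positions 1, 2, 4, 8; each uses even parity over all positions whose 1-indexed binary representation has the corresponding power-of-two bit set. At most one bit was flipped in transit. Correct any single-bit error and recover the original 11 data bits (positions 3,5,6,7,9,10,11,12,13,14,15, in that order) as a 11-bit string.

s1: b1⊕b3⊕b5⊕b7⊕b9⊕b11⊕b13⊕b15 = 1⊕1⊕1⊕1⊕1⊕1⊕0⊕0 = 0
s2: b2⊕b3⊕b6⊕b7⊕b10⊕b11⊕b14⊕b15 = 0⊕1⊕0⊕1⊕0⊕1⊕0⊕0 = 1
s4: b4⊕b5⊕b6⊕b7⊕b12⊕b13⊕b14⊕b15 = 1⊕1⊕0⊕1⊕0⊕0⊕0⊕0 = 1
s8: b8⊕b9⊕b10⊕b11⊕b12⊕b13⊕b14⊕b15 = 0⊕1⊕0⊕1⊕0⊕0⊕0⊕0 = 0
Syndrome (s8...s1) = 0110 → position 6.
Flip bit 6: corrected codeword = 101111101010000
Data bits at positions 3,5,6,7,9,10,11,12,13,14,15: 11111010000

11111010000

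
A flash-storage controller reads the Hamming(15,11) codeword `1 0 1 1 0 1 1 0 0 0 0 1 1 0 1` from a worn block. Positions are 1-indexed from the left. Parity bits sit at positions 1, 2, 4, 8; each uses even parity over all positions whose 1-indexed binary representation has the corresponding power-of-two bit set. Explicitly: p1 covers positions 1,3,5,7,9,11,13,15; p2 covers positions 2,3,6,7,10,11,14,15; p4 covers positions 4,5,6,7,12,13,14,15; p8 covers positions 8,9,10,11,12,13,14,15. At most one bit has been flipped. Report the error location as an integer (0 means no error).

s1: b1⊕b3⊕b5⊕b7⊕b9⊕b11⊕b13⊕b15 = 1⊕1⊕0⊕1⊕0⊕0⊕1⊕1 = 1
s2: b2⊕b3⊕b6⊕b7⊕b10⊕b11⊕b14⊕b15 = 0⊕1⊕1⊕1⊕0⊕0⊕0⊕1 = 0
s4: b4⊕b5⊕b6⊕b7⊕b12⊕b13⊕b14⊕b15 = 1⊕0⊕1⊕1⊕1⊕1⊕0⊕1 = 0
s8: b8⊕b9⊕b10⊕b11⊕b12⊕b13⊕b14⊕b15 = 0⊕0⊕0⊕0⊕1⊕1⊕0⊕1 = 1
Syndrome (s8...s1) = 1001 → position 9.

9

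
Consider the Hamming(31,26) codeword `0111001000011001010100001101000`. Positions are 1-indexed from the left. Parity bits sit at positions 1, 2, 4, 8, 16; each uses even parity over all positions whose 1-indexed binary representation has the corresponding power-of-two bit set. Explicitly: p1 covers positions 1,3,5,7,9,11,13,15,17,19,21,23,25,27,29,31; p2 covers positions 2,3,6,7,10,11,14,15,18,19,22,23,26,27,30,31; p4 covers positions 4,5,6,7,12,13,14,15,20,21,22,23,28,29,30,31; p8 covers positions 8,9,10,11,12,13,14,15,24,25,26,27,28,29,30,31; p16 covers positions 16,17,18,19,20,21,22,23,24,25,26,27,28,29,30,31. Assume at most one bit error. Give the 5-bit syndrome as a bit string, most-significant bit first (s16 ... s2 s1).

01010

s1: b1⊕b3⊕b5⊕b7⊕b9⊕b11⊕b13⊕b15⊕b17⊕b19⊕b21⊕b23⊕b25⊕b27⊕b29⊕b31 = 0⊕1⊕0⊕1⊕0⊕0⊕1⊕0⊕0⊕0⊕0⊕0⊕1⊕0⊕0⊕0 = 0
s2: b2⊕b3⊕b6⊕b7⊕b10⊕b11⊕b14⊕b15⊕b18⊕b19⊕b22⊕b23⊕b26⊕b27⊕b30⊕b31 = 1⊕1⊕0⊕1⊕0⊕0⊕0⊕0⊕1⊕0⊕0⊕0⊕1⊕0⊕0⊕0 = 1
s4: b4⊕b5⊕b6⊕b7⊕b12⊕b13⊕b14⊕b15⊕b20⊕b21⊕b22⊕b23⊕b28⊕b29⊕b30⊕b31 = 1⊕0⊕0⊕1⊕1⊕1⊕0⊕0⊕1⊕0⊕0⊕0⊕1⊕0⊕0⊕0 = 0
s8: b8⊕b9⊕b10⊕b11⊕b12⊕b13⊕b14⊕b15⊕b24⊕b25⊕b26⊕b27⊕b28⊕b29⊕b30⊕b31 = 0⊕0⊕0⊕0⊕1⊕1⊕0⊕0⊕0⊕1⊕1⊕0⊕1⊕0⊕0⊕0 = 1
s16: b16⊕b17⊕b18⊕b19⊕b20⊕b21⊕b22⊕b23⊕b24⊕b25⊕b26⊕b27⊕b28⊕b29⊕b30⊕b31 = 1⊕0⊕1⊕0⊕1⊕0⊕0⊕0⊕0⊕1⊕1⊕0⊕1⊕0⊕0⊕0 = 0
Syndrome (s16...s1) = 01010 → position 10.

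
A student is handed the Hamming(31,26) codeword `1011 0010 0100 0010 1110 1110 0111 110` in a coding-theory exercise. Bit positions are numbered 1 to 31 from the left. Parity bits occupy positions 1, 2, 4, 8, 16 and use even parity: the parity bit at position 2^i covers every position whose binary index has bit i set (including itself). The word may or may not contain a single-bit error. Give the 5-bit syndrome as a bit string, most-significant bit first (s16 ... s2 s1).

s1: b1⊕b3⊕b5⊕b7⊕b9⊕b11⊕b13⊕b15⊕b17⊕b19⊕b21⊕b23⊕b25⊕b27⊕b29⊕b31 = 1⊕1⊕0⊕1⊕0⊕0⊕0⊕1⊕1⊕1⊕1⊕1⊕0⊕1⊕1⊕0 = 0
s2: b2⊕b3⊕b6⊕b7⊕b10⊕b11⊕b14⊕b15⊕b18⊕b19⊕b22⊕b23⊕b26⊕b27⊕b30⊕b31 = 0⊕1⊕0⊕1⊕1⊕0⊕0⊕1⊕1⊕1⊕1⊕1⊕1⊕1⊕1⊕0 = 1
s4: b4⊕b5⊕b6⊕b7⊕b12⊕b13⊕b14⊕b15⊕b20⊕b21⊕b22⊕b23⊕b28⊕b29⊕b30⊕b31 = 1⊕0⊕0⊕1⊕0⊕0⊕0⊕1⊕0⊕1⊕1⊕1⊕1⊕1⊕1⊕0 = 1
s8: b8⊕b9⊕b10⊕b11⊕b12⊕b13⊕b14⊕b15⊕b24⊕b25⊕b26⊕b27⊕b28⊕b29⊕b30⊕b31 = 0⊕0⊕1⊕0⊕0⊕0⊕0⊕1⊕0⊕0⊕1⊕1⊕1⊕1⊕1⊕0 = 1
s16: b16⊕b17⊕b18⊕b19⊕b20⊕b21⊕b22⊕b23⊕b24⊕b25⊕b26⊕b27⊕b28⊕b29⊕b30⊕b31 = 0⊕1⊕1⊕1⊕0⊕1⊕1⊕1⊕0⊕0⊕1⊕1⊕1⊕1⊕1⊕0 = 1
Syndrome (s16...s1) = 11110 → position 30.

11110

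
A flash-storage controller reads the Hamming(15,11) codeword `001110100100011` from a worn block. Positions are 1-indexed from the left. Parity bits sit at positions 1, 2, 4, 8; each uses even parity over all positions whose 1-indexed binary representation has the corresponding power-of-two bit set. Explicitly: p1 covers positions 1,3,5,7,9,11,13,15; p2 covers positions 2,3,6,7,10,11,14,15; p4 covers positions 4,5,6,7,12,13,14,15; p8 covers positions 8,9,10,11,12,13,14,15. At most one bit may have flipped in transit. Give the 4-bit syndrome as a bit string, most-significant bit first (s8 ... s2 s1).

s1: b1⊕b3⊕b5⊕b7⊕b9⊕b11⊕b13⊕b15 = 0⊕1⊕1⊕1⊕0⊕0⊕0⊕1 = 0
s2: b2⊕b3⊕b6⊕b7⊕b10⊕b11⊕b14⊕b15 = 0⊕1⊕0⊕1⊕1⊕0⊕1⊕1 = 1
s4: b4⊕b5⊕b6⊕b7⊕b12⊕b13⊕b14⊕b15 = 1⊕1⊕0⊕1⊕0⊕0⊕1⊕1 = 1
s8: b8⊕b9⊕b10⊕b11⊕b12⊕b13⊕b14⊕b15 = 0⊕0⊕1⊕0⊕0⊕0⊕1⊕1 = 1
Syndrome (s8...s1) = 1110 → position 14.

1110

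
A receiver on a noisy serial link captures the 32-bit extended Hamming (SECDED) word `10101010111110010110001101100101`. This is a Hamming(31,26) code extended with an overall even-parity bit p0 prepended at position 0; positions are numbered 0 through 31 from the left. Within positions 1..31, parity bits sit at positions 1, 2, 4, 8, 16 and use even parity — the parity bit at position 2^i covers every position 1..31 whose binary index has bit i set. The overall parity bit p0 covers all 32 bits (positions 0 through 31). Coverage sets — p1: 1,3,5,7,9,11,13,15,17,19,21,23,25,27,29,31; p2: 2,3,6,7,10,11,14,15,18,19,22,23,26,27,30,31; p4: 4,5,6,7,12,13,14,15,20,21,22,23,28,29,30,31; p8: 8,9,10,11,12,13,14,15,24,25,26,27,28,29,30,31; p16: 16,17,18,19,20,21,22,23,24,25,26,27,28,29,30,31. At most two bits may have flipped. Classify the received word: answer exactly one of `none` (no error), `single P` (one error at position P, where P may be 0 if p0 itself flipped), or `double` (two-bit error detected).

s1: b1⊕b3⊕b5⊕b7⊕b9⊕b11⊕b13⊕b15⊕b17⊕b19⊕b21⊕b23⊕b25⊕b27⊕b29⊕b31 = 0⊕0⊕0⊕0⊕1⊕1⊕0⊕1⊕1⊕0⊕0⊕1⊕1⊕0⊕1⊕1 = 0
s2: b2⊕b3⊕b6⊕b7⊕b10⊕b11⊕b14⊕b15⊕b18⊕b19⊕b22⊕b23⊕b26⊕b27⊕b30⊕b31 = 1⊕0⊕1⊕0⊕1⊕1⊕0⊕1⊕1⊕0⊕1⊕1⊕1⊕0⊕0⊕1 = 0
s4: b4⊕b5⊕b6⊕b7⊕b12⊕b13⊕b14⊕b15⊕b20⊕b21⊕b22⊕b23⊕b28⊕b29⊕b30⊕b31 = 1⊕0⊕1⊕0⊕1⊕0⊕0⊕1⊕0⊕0⊕1⊕1⊕0⊕1⊕0⊕1 = 0
s8: b8⊕b9⊕b10⊕b11⊕b12⊕b13⊕b14⊕b15⊕b24⊕b25⊕b26⊕b27⊕b28⊕b29⊕b30⊕b31 = 1⊕1⊕1⊕1⊕1⊕0⊕0⊕1⊕0⊕1⊕1⊕0⊕0⊕1⊕0⊕1 = 0
s16: b16⊕b17⊕b18⊕b19⊕b20⊕b21⊕b22⊕b23⊕b24⊕b25⊕b26⊕b27⊕b28⊕b29⊕b30⊕b31 = 0⊕1⊕1⊕0⊕0⊕0⊕1⊕1⊕0⊕1⊕1⊕0⊕0⊕1⊕0⊕1 = 0
Syndrome (s16...s1) = 00000 → position 0 (no error).
Overall parity (XOR of all 32 bits, including p0): 1⊕0⊕1⊕0⊕1⊕0⊕1⊕0⊕1⊕1⊕1⊕1⊕1⊕0⊕0⊕1⊕0⊕1⊕1⊕0⊕0⊕0⊕1⊕1⊕0⊕1⊕1⊕0⊕0⊕1⊕0⊕1 = 0
Overall=0, syndrome position=0 → no error.

none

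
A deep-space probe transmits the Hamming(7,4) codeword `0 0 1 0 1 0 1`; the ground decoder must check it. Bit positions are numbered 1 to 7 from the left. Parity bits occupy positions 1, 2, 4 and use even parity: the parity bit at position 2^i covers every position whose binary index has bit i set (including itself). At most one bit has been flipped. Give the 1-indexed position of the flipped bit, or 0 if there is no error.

1

s1: b1⊕b3⊕b5⊕b7 = 0⊕1⊕1⊕1 = 1
s2: b2⊕b3⊕b6⊕b7 = 0⊕1⊕0⊕1 = 0
s4: b4⊕b5⊕b6⊕b7 = 0⊕1⊕0⊕1 = 0
Syndrome (s4...s1) = 001 → position 1.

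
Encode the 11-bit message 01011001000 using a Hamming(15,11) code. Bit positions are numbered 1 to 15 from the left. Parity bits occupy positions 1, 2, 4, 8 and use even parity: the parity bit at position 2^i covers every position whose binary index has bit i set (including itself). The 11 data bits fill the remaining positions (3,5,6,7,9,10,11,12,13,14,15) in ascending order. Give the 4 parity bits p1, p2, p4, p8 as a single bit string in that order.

Place data bits at non-power-of-two positions: b3=0, b5=1, b6=0, b7=1, b9=1, b10=0, b11=0, b12=1, b13=0, b14=0, b15=0.
p1 = XOR of data positions {3,5,7,9,11,13,15} = 0⊕1⊕1⊕1⊕0⊕0⊕0 = 1
p2 = XOR of data positions {3,6,7,10,11,14,15} = 0⊕0⊕1⊕0⊕0⊕0⊕0 = 1
p4 = XOR of data positions {5,6,7,12,13,14,15} = 1⊕0⊕1⊕1⊕0⊕0⊕0 = 1
p8 = XOR of data positions {9,10,11,12,13,14,15} = 1⊕0⊕0⊕1⊕0⊕0⊕0 = 0
Parity bits p1,p2,p4,p8 = 1110

1110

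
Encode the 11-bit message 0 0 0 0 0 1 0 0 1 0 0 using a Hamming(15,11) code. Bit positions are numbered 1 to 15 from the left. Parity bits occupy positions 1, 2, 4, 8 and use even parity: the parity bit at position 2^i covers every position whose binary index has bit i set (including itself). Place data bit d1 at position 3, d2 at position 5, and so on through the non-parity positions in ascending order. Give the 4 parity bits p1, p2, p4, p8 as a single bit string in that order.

Place data bits at non-power-of-two positions: b3=0, b5=0, b6=0, b7=0, b9=0, b10=1, b11=0, b12=0, b13=1, b14=0, b15=0.
p1 = XOR of data positions {3,5,7,9,11,13,15} = 0⊕0⊕0⊕0⊕0⊕1⊕0 = 1
p2 = XOR of data positions {3,6,7,10,11,14,15} = 0⊕0⊕0⊕1⊕0⊕0⊕0 = 1
p4 = XOR of data positions {5,6,7,12,13,14,15} = 0⊕0⊕0⊕0⊕1⊕0⊕0 = 1
p8 = XOR of data positions {9,10,11,12,13,14,15} = 0⊕1⊕0⊕0⊕1⊕0⊕0 = 0
Parity bits p1,p2,p4,p8 = 1110

1110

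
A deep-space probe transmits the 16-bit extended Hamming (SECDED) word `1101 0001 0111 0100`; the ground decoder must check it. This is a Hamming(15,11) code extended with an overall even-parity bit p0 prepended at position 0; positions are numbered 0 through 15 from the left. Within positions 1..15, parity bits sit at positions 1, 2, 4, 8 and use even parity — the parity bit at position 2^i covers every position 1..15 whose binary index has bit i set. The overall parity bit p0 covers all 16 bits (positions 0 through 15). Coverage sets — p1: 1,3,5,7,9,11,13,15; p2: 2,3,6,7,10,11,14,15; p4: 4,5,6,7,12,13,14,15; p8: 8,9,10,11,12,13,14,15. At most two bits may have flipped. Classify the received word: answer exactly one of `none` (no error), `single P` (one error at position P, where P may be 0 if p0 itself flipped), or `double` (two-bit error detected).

none

s1: b1⊕b3⊕b5⊕b7⊕b9⊕b11⊕b13⊕b15 = 1⊕1⊕0⊕1⊕1⊕1⊕1⊕0 = 0
s2: b2⊕b3⊕b6⊕b7⊕b10⊕b11⊕b14⊕b15 = 0⊕1⊕0⊕1⊕1⊕1⊕0⊕0 = 0
s4: b4⊕b5⊕b6⊕b7⊕b12⊕b13⊕b14⊕b15 = 0⊕0⊕0⊕1⊕0⊕1⊕0⊕0 = 0
s8: b8⊕b9⊕b10⊕b11⊕b12⊕b13⊕b14⊕b15 = 0⊕1⊕1⊕1⊕0⊕1⊕0⊕0 = 0
Syndrome (s8...s1) = 0000 → position 0 (no error).
Overall parity (XOR of all 16 bits, including p0): 1⊕1⊕0⊕1⊕0⊕0⊕0⊕1⊕0⊕1⊕1⊕1⊕0⊕1⊕0⊕0 = 0
Overall=0, syndrome position=0 → no error.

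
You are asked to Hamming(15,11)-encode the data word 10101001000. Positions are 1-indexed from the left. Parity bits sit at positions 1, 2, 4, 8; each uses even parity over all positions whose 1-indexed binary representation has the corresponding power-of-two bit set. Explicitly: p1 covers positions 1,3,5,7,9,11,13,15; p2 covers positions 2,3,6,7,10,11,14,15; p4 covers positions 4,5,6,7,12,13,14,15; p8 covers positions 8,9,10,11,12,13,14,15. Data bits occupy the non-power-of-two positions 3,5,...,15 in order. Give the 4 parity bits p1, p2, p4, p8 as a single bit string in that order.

0000

Place data bits at non-power-of-two positions: b3=1, b5=0, b6=1, b7=0, b9=1, b10=0, b11=0, b12=1, b13=0, b14=0, b15=0.
p1 = XOR of data positions {3,5,7,9,11,13,15} = 1⊕0⊕0⊕1⊕0⊕0⊕0 = 0
p2 = XOR of data positions {3,6,7,10,11,14,15} = 1⊕1⊕0⊕0⊕0⊕0⊕0 = 0
p4 = XOR of data positions {5,6,7,12,13,14,15} = 0⊕1⊕0⊕1⊕0⊕0⊕0 = 0
p8 = XOR of data positions {9,10,11,12,13,14,15} = 1⊕0⊕0⊕1⊕0⊕0⊕0 = 0
Parity bits p1,p2,p4,p8 = 0000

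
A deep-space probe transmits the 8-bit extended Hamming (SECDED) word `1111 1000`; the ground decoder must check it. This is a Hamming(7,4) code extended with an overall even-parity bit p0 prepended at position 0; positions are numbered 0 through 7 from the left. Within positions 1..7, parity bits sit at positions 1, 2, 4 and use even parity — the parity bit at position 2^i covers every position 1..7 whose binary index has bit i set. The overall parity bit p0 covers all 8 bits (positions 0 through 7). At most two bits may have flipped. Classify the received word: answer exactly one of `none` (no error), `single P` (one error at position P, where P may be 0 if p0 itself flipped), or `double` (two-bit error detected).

s1: b1⊕b3⊕b5⊕b7 = 1⊕1⊕0⊕0 = 0
s2: b2⊕b3⊕b6⊕b7 = 1⊕1⊕0⊕0 = 0
s4: b4⊕b5⊕b6⊕b7 = 1⊕0⊕0⊕0 = 1
Syndrome (s4...s1) = 100 → position 4.
Overall parity (XOR of all 8 bits, including p0): 1⊕1⊕1⊕1⊕1⊕0⊕0⊕0 = 1
Overall=1, syndrome position=4 → single-bit error at position 4.

single 4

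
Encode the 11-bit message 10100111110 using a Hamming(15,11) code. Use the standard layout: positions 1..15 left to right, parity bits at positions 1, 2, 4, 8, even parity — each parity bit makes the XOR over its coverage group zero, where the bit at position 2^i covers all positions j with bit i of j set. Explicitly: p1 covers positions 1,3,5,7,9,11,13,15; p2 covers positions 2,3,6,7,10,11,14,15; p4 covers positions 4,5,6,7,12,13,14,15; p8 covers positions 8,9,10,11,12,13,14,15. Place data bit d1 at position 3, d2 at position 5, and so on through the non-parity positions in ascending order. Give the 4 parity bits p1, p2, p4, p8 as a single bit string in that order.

1101

Place data bits at non-power-of-two positions: b3=1, b5=0, b6=1, b7=0, b9=0, b10=1, b11=1, b12=1, b13=1, b14=1, b15=0.
p1 = XOR of data positions {3,5,7,9,11,13,15} = 1⊕0⊕0⊕0⊕1⊕1⊕0 = 1
p2 = XOR of data positions {3,6,7,10,11,14,15} = 1⊕1⊕0⊕1⊕1⊕1⊕0 = 1
p4 = XOR of data positions {5,6,7,12,13,14,15} = 0⊕1⊕0⊕1⊕1⊕1⊕0 = 0
p8 = XOR of data positions {9,10,11,12,13,14,15} = 0⊕1⊕1⊕1⊕1⊕1⊕0 = 1
Parity bits p1,p2,p4,p8 = 1101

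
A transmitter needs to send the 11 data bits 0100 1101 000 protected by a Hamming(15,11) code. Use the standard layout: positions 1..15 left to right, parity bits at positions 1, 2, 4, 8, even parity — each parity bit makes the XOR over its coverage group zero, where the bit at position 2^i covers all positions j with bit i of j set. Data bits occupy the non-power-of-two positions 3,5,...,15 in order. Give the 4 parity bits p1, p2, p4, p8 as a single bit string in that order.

Place data bits at non-power-of-two positions: b3=0, b5=1, b6=0, b7=0, b9=1, b10=1, b11=0, b12=1, b13=0, b14=0, b15=0.
p1 = XOR of data positions {3,5,7,9,11,13,15} = 0⊕1⊕0⊕1⊕0⊕0⊕0 = 0
p2 = XOR of data positions {3,6,7,10,11,14,15} = 0⊕0⊕0⊕1⊕0⊕0⊕0 = 1
p4 = XOR of data positions {5,6,7,12,13,14,15} = 1⊕0⊕0⊕1⊕0⊕0⊕0 = 0
p8 = XOR of data positions {9,10,11,12,13,14,15} = 1⊕1⊕0⊕1⊕0⊕0⊕0 = 1
Parity bits p1,p2,p4,p8 = 0101

0101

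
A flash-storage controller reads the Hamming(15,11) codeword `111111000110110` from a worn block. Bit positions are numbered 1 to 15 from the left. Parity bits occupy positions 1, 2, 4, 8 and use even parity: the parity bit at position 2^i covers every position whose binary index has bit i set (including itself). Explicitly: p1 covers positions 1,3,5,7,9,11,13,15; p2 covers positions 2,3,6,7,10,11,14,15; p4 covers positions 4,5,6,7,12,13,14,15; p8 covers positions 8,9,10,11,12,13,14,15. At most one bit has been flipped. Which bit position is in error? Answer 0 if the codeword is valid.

s1: b1⊕b3⊕b5⊕b7⊕b9⊕b11⊕b13⊕b15 = 1⊕1⊕1⊕0⊕0⊕1⊕1⊕0 = 1
s2: b2⊕b3⊕b6⊕b7⊕b10⊕b11⊕b14⊕b15 = 1⊕1⊕1⊕0⊕1⊕1⊕1⊕0 = 0
s4: b4⊕b5⊕b6⊕b7⊕b12⊕b13⊕b14⊕b15 = 1⊕1⊕1⊕0⊕0⊕1⊕1⊕0 = 1
s8: b8⊕b9⊕b10⊕b11⊕b12⊕b13⊕b14⊕b15 = 0⊕0⊕1⊕1⊕0⊕1⊕1⊕0 = 0
Syndrome (s8...s1) = 0101 → position 5.

5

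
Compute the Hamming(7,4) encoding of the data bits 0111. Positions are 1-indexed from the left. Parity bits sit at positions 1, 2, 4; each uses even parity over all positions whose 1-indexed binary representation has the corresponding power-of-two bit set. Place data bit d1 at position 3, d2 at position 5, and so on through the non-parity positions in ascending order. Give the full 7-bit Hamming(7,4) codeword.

0001111

Place data bits at non-power-of-two positions: b3=0, b5=1, b6=1, b7=1.
p1 = XOR of data positions {3,5,7} = 0⊕1⊕1 = 0
p2 = XOR of data positions {3,6,7} = 0⊕1⊕1 = 0
p4 = XOR of data positions {5,6,7} = 1⊕1⊕1 = 1
Codeword b1..b7 = 0001111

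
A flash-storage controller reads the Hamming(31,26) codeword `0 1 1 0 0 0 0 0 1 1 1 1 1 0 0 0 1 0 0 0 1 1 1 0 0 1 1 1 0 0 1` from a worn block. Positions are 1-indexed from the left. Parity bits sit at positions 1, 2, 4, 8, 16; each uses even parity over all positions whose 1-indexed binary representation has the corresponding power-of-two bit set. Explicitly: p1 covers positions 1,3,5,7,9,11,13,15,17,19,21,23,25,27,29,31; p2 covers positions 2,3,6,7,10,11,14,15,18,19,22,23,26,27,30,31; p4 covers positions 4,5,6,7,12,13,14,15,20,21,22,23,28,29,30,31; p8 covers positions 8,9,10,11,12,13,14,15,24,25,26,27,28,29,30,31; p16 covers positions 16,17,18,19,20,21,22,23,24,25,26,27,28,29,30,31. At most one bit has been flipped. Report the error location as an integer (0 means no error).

15

s1: b1⊕b3⊕b5⊕b7⊕b9⊕b11⊕b13⊕b15⊕b17⊕b19⊕b21⊕b23⊕b25⊕b27⊕b29⊕b31 = 0⊕1⊕0⊕0⊕1⊕1⊕1⊕0⊕1⊕0⊕1⊕1⊕0⊕1⊕0⊕1 = 1
s2: b2⊕b3⊕b6⊕b7⊕b10⊕b11⊕b14⊕b15⊕b18⊕b19⊕b22⊕b23⊕b26⊕b27⊕b30⊕b31 = 1⊕1⊕0⊕0⊕1⊕1⊕0⊕0⊕0⊕0⊕1⊕1⊕1⊕1⊕0⊕1 = 1
s4: b4⊕b5⊕b6⊕b7⊕b12⊕b13⊕b14⊕b15⊕b20⊕b21⊕b22⊕b23⊕b28⊕b29⊕b30⊕b31 = 0⊕0⊕0⊕0⊕1⊕1⊕0⊕0⊕0⊕1⊕1⊕1⊕1⊕0⊕0⊕1 = 1
s8: b8⊕b9⊕b10⊕b11⊕b12⊕b13⊕b14⊕b15⊕b24⊕b25⊕b26⊕b27⊕b28⊕b29⊕b30⊕b31 = 0⊕1⊕1⊕1⊕1⊕1⊕0⊕0⊕0⊕0⊕1⊕1⊕1⊕0⊕0⊕1 = 1
s16: b16⊕b17⊕b18⊕b19⊕b20⊕b21⊕b22⊕b23⊕b24⊕b25⊕b26⊕b27⊕b28⊕b29⊕b30⊕b31 = 0⊕1⊕0⊕0⊕0⊕1⊕1⊕1⊕0⊕0⊕1⊕1⊕1⊕0⊕0⊕1 = 0
Syndrome (s16...s1) = 01111 → position 15.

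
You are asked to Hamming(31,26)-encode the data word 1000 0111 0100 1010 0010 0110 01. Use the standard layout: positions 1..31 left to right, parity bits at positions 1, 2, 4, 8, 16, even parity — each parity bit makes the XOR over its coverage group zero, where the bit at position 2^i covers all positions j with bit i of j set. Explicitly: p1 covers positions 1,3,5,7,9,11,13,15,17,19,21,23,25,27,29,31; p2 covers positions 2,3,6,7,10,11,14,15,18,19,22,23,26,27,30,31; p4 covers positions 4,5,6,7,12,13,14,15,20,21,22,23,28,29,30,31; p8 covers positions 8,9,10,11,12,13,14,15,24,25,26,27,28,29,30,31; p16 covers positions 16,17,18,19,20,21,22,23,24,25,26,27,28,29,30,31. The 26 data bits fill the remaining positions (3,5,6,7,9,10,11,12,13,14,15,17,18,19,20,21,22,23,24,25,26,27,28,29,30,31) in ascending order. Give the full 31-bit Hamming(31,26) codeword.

0111000001110100010100010011001

Place data bits at non-power-of-two positions: b3=1, b5=0, b6=0, b7=0, b9=0, b10=1, b11=1, b12=1, b13=0, b14=1, b15=0, b17=0, b18=1, b19=0, b20=1, b21=0, b22=0, b23=0, b24=1, b25=0, b26=0, b27=1, b28=1, b29=0, b30=0, b31=1.
p1 = XOR of data positions {3,5,7,9,11,13,15,17,19,21,23,25,27,29,31} = 1⊕0⊕0⊕0⊕1⊕0⊕0⊕0⊕0⊕0⊕0⊕0⊕1⊕0⊕1 = 0
p2 = XOR of data positions {3,6,7,10,11,14,15,18,19,22,23,26,27,30,31} = 1⊕0⊕0⊕1⊕1⊕1⊕0⊕1⊕0⊕0⊕0⊕0⊕1⊕0⊕1 = 1
p4 = XOR of data positions {5,6,7,12,13,14,15,20,21,22,23,28,29,30,31} = 0⊕0⊕0⊕1⊕0⊕1⊕0⊕1⊕0⊕0⊕0⊕1⊕0⊕0⊕1 = 1
p8 = XOR of data positions {9,10,11,12,13,14,15,24,25,26,27,28,29,30,31} = 0⊕1⊕1⊕1⊕0⊕1⊕0⊕1⊕0⊕0⊕1⊕1⊕0⊕0⊕1 = 0
p16 = XOR of data positions {17,18,19,20,21,22,23,24,25,26,27,28,29,30,31} = 0⊕1⊕0⊕1⊕0⊕0⊕0⊕1⊕0⊕0⊕1⊕1⊕0⊕0⊕1 = 0
Codeword b1..b31 = 0111000001110100010100010011001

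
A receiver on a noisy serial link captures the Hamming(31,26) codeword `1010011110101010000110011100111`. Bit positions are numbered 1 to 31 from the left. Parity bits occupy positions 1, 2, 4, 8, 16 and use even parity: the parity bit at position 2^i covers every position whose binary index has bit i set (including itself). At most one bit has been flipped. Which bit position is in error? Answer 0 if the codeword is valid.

13

s1: b1⊕b3⊕b5⊕b7⊕b9⊕b11⊕b13⊕b15⊕b17⊕b19⊕b21⊕b23⊕b25⊕b27⊕b29⊕b31 = 1⊕1⊕0⊕1⊕1⊕1⊕1⊕1⊕0⊕0⊕1⊕0⊕1⊕0⊕1⊕1 = 1
s2: b2⊕b3⊕b6⊕b7⊕b10⊕b11⊕b14⊕b15⊕b18⊕b19⊕b22⊕b23⊕b26⊕b27⊕b30⊕b31 = 0⊕1⊕1⊕1⊕0⊕1⊕0⊕1⊕0⊕0⊕0⊕0⊕1⊕0⊕1⊕1 = 0
s4: b4⊕b5⊕b6⊕b7⊕b12⊕b13⊕b14⊕b15⊕b20⊕b21⊕b22⊕b23⊕b28⊕b29⊕b30⊕b31 = 0⊕0⊕1⊕1⊕0⊕1⊕0⊕1⊕1⊕1⊕0⊕0⊕0⊕1⊕1⊕1 = 1
s8: b8⊕b9⊕b10⊕b11⊕b12⊕b13⊕b14⊕b15⊕b24⊕b25⊕b26⊕b27⊕b28⊕b29⊕b30⊕b31 = 1⊕1⊕0⊕1⊕0⊕1⊕0⊕1⊕1⊕1⊕1⊕0⊕0⊕1⊕1⊕1 = 1
s16: b16⊕b17⊕b18⊕b19⊕b20⊕b21⊕b22⊕b23⊕b24⊕b25⊕b26⊕b27⊕b28⊕b29⊕b30⊕b31 = 0⊕0⊕0⊕0⊕1⊕1⊕0⊕0⊕1⊕1⊕1⊕0⊕0⊕1⊕1⊕1 = 0
Syndrome (s16...s1) = 01101 → position 13.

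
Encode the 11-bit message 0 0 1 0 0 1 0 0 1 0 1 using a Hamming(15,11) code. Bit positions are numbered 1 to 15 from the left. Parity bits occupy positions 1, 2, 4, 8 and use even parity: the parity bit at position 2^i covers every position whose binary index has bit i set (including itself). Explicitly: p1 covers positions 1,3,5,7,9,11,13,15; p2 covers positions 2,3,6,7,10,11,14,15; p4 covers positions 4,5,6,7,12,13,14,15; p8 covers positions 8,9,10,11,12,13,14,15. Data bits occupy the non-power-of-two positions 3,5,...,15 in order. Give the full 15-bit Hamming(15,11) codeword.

010101010100101

Place data bits at non-power-of-two positions: b3=0, b5=0, b6=1, b7=0, b9=0, b10=1, b11=0, b12=0, b13=1, b14=0, b15=1.
p1 = XOR of data positions {3,5,7,9,11,13,15} = 0⊕0⊕0⊕0⊕0⊕1⊕1 = 0
p2 = XOR of data positions {3,6,7,10,11,14,15} = 0⊕1⊕0⊕1⊕0⊕0⊕1 = 1
p4 = XOR of data positions {5,6,7,12,13,14,15} = 0⊕1⊕0⊕0⊕1⊕0⊕1 = 1
p8 = XOR of data positions {9,10,11,12,13,14,15} = 0⊕1⊕0⊕0⊕1⊕0⊕1 = 1
Codeword b1..b15 = 010101010100101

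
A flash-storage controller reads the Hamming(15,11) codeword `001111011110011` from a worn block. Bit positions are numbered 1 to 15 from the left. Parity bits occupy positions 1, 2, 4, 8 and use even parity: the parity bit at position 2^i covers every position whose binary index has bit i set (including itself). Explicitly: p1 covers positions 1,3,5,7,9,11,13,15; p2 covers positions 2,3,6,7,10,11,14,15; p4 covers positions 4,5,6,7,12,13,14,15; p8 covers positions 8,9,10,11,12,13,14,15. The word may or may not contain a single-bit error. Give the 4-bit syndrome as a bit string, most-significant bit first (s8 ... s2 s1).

0101

s1: b1⊕b3⊕b5⊕b7⊕b9⊕b11⊕b13⊕b15 = 0⊕1⊕1⊕0⊕1⊕1⊕0⊕1 = 1
s2: b2⊕b3⊕b6⊕b7⊕b10⊕b11⊕b14⊕b15 = 0⊕1⊕1⊕0⊕1⊕1⊕1⊕1 = 0
s4: b4⊕b5⊕b6⊕b7⊕b12⊕b13⊕b14⊕b15 = 1⊕1⊕1⊕0⊕0⊕0⊕1⊕1 = 1
s8: b8⊕b9⊕b10⊕b11⊕b12⊕b13⊕b14⊕b15 = 1⊕1⊕1⊕1⊕0⊕0⊕1⊕1 = 0
Syndrome (s8...s1) = 0101 → position 5.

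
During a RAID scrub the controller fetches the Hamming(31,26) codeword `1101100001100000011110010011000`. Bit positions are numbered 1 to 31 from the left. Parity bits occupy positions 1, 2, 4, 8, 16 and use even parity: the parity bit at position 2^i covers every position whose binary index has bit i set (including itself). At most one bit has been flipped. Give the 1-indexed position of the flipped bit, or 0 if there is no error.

28

s1: b1⊕b3⊕b5⊕b7⊕b9⊕b11⊕b13⊕b15⊕b17⊕b19⊕b21⊕b23⊕b25⊕b27⊕b29⊕b31 = 1⊕0⊕1⊕0⊕0⊕1⊕0⊕0⊕0⊕1⊕1⊕0⊕0⊕1⊕0⊕0 = 0
s2: b2⊕b3⊕b6⊕b7⊕b10⊕b11⊕b14⊕b15⊕b18⊕b19⊕b22⊕b23⊕b26⊕b27⊕b30⊕b31 = 1⊕0⊕0⊕0⊕1⊕1⊕0⊕0⊕1⊕1⊕0⊕0⊕0⊕1⊕0⊕0 = 0
s4: b4⊕b5⊕b6⊕b7⊕b12⊕b13⊕b14⊕b15⊕b20⊕b21⊕b22⊕b23⊕b28⊕b29⊕b30⊕b31 = 1⊕1⊕0⊕0⊕0⊕0⊕0⊕0⊕1⊕1⊕0⊕0⊕1⊕0⊕0⊕0 = 1
s8: b8⊕b9⊕b10⊕b11⊕b12⊕b13⊕b14⊕b15⊕b24⊕b25⊕b26⊕b27⊕b28⊕b29⊕b30⊕b31 = 0⊕0⊕1⊕1⊕0⊕0⊕0⊕0⊕1⊕0⊕0⊕1⊕1⊕0⊕0⊕0 = 1
s16: b16⊕b17⊕b18⊕b19⊕b20⊕b21⊕b22⊕b23⊕b24⊕b25⊕b26⊕b27⊕b28⊕b29⊕b30⊕b31 = 0⊕0⊕1⊕1⊕1⊕1⊕0⊕0⊕1⊕0⊕0⊕1⊕1⊕0⊕0⊕0 = 1
Syndrome (s16...s1) = 11100 → position 28.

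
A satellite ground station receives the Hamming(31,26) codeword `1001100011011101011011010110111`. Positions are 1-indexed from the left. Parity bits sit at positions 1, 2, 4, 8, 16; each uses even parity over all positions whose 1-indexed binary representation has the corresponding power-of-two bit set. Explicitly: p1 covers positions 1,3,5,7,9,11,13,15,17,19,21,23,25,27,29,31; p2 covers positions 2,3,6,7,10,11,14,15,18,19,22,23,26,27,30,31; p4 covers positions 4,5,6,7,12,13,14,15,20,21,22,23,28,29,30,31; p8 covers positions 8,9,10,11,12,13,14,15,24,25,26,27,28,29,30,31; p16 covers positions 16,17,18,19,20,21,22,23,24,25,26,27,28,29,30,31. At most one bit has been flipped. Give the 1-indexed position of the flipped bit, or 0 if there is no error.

s1: b1⊕b3⊕b5⊕b7⊕b9⊕b11⊕b13⊕b15⊕b17⊕b19⊕b21⊕b23⊕b25⊕b27⊕b29⊕b31 = 1⊕0⊕1⊕0⊕1⊕0⊕1⊕0⊕0⊕1⊕1⊕0⊕0⊕1⊕1⊕1 = 1
s2: b2⊕b3⊕b6⊕b7⊕b10⊕b11⊕b14⊕b15⊕b18⊕b19⊕b22⊕b23⊕b26⊕b27⊕b30⊕b31 = 0⊕0⊕0⊕0⊕1⊕0⊕1⊕0⊕1⊕1⊕1⊕0⊕1⊕1⊕1⊕1 = 1
s4: b4⊕b5⊕b6⊕b7⊕b12⊕b13⊕b14⊕b15⊕b20⊕b21⊕b22⊕b23⊕b28⊕b29⊕b30⊕b31 = 1⊕1⊕0⊕0⊕1⊕1⊕1⊕0⊕0⊕1⊕1⊕0⊕0⊕1⊕1⊕1 = 0
s8: b8⊕b9⊕b10⊕b11⊕b12⊕b13⊕b14⊕b15⊕b24⊕b25⊕b26⊕b27⊕b28⊕b29⊕b30⊕b31 = 0⊕1⊕1⊕0⊕1⊕1⊕1⊕0⊕1⊕0⊕1⊕1⊕0⊕1⊕1⊕1 = 1
s16: b16⊕b17⊕b18⊕b19⊕b20⊕b21⊕b22⊕b23⊕b24⊕b25⊕b26⊕b27⊕b28⊕b29⊕b30⊕b31 = 1⊕0⊕1⊕1⊕0⊕1⊕1⊕0⊕1⊕0⊕1⊕1⊕0⊕1⊕1⊕1 = 1
Syndrome (s16...s1) = 11011 → position 27.

27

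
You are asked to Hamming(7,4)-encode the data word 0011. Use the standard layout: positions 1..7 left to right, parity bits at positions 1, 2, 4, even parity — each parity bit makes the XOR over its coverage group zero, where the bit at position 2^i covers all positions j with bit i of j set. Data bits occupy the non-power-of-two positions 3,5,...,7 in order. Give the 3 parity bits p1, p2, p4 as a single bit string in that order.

100

Place data bits at non-power-of-two positions: b3=0, b5=0, b6=1, b7=1.
p1 = XOR of data positions {3,5,7} = 0⊕0⊕1 = 1
p2 = XOR of data positions {3,6,7} = 0⊕1⊕1 = 0
p4 = XOR of data positions {5,6,7} = 0⊕1⊕1 = 0
Parity bits p1,p2,p4 = 100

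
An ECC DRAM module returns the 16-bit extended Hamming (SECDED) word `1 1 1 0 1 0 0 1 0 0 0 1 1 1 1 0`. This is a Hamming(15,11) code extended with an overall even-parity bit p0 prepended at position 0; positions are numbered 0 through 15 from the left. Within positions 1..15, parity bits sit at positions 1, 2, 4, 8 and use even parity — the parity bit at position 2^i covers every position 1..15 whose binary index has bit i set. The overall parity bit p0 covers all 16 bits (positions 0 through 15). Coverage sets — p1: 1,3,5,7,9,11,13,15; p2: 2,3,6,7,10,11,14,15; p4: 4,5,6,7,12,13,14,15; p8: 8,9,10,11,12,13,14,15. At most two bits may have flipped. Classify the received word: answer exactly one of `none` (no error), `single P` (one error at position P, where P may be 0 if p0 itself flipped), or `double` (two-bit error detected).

s1: b1⊕b3⊕b5⊕b7⊕b9⊕b11⊕b13⊕b15 = 1⊕0⊕0⊕1⊕0⊕1⊕1⊕0 = 0
s2: b2⊕b3⊕b6⊕b7⊕b10⊕b11⊕b14⊕b15 = 1⊕0⊕0⊕1⊕0⊕1⊕1⊕0 = 0
s4: b4⊕b5⊕b6⊕b7⊕b12⊕b13⊕b14⊕b15 = 1⊕0⊕0⊕1⊕1⊕1⊕1⊕0 = 1
s8: b8⊕b9⊕b10⊕b11⊕b12⊕b13⊕b14⊕b15 = 0⊕0⊕0⊕1⊕1⊕1⊕1⊕0 = 0
Syndrome (s8...s1) = 0100 → position 4.
Overall parity (XOR of all 16 bits, including p0): 1⊕1⊕1⊕0⊕1⊕0⊕0⊕1⊕0⊕0⊕0⊕1⊕1⊕1⊕1⊕0 = 1
Overall=1, syndrome position=4 → single-bit error at position 4.

single 4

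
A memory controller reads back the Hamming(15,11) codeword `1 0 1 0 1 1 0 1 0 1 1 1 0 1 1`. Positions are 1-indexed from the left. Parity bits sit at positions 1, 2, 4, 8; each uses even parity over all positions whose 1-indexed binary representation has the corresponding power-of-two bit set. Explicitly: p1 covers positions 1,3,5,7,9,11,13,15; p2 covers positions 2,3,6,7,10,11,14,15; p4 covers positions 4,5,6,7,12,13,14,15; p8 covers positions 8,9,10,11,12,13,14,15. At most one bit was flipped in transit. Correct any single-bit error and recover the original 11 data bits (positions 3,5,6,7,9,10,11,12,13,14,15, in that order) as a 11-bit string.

s1: b1⊕b3⊕b5⊕b7⊕b9⊕b11⊕b13⊕b15 = 1⊕1⊕1⊕0⊕0⊕1⊕0⊕1 = 1
s2: b2⊕b3⊕b6⊕b7⊕b10⊕b11⊕b14⊕b15 = 0⊕1⊕1⊕0⊕1⊕1⊕1⊕1 = 0
s4: b4⊕b5⊕b6⊕b7⊕b12⊕b13⊕b14⊕b15 = 0⊕1⊕1⊕0⊕1⊕0⊕1⊕1 = 1
s8: b8⊕b9⊕b10⊕b11⊕b12⊕b13⊕b14⊕b15 = 1⊕0⊕1⊕1⊕1⊕0⊕1⊕1 = 0
Syndrome (s8...s1) = 0101 → position 5.
Flip bit 5: corrected codeword = 101001010111011
Data bits at positions 3,5,6,7,9,10,11,12,13,14,15: 10100111011

10100111011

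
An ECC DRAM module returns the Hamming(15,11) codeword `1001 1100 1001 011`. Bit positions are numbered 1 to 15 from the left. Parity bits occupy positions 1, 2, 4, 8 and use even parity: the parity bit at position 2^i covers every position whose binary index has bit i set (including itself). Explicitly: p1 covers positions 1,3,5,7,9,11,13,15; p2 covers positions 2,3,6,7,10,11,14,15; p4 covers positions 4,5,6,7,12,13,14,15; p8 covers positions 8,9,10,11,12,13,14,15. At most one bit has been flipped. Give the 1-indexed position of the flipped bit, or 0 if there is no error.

2

s1: b1⊕b3⊕b5⊕b7⊕b9⊕b11⊕b13⊕b15 = 1⊕0⊕1⊕0⊕1⊕0⊕0⊕1 = 0
s2: b2⊕b3⊕b6⊕b7⊕b10⊕b11⊕b14⊕b15 = 0⊕0⊕1⊕0⊕0⊕0⊕1⊕1 = 1
s4: b4⊕b5⊕b6⊕b7⊕b12⊕b13⊕b14⊕b15 = 1⊕1⊕1⊕0⊕1⊕0⊕1⊕1 = 0
s8: b8⊕b9⊕b10⊕b11⊕b12⊕b13⊕b14⊕b15 = 0⊕1⊕0⊕0⊕1⊕0⊕1⊕1 = 0
Syndrome (s8...s1) = 0010 → position 2.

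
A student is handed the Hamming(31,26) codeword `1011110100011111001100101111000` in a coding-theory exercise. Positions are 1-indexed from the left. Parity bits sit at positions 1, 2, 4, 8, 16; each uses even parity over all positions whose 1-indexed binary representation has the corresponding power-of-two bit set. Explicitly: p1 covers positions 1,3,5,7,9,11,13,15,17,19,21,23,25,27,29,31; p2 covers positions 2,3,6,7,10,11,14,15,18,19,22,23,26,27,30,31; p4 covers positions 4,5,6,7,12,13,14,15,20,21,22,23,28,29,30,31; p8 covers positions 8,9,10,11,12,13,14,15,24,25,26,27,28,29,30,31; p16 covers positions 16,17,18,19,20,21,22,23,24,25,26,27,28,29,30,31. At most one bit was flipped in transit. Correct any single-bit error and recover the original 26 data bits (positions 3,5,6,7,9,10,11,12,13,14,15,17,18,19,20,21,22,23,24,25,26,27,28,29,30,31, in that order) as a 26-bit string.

11101001111001100101111000

s1: b1⊕b3⊕b5⊕b7⊕b9⊕b11⊕b13⊕b15⊕b17⊕b19⊕b21⊕b23⊕b25⊕b27⊕b29⊕b31 = 1⊕1⊕1⊕0⊕0⊕0⊕1⊕1⊕0⊕1⊕0⊕1⊕1⊕1⊕0⊕0 = 1
s2: b2⊕b3⊕b6⊕b7⊕b10⊕b11⊕b14⊕b15⊕b18⊕b19⊕b22⊕b23⊕b26⊕b27⊕b30⊕b31 = 0⊕1⊕1⊕0⊕0⊕0⊕1⊕1⊕0⊕1⊕0⊕1⊕1⊕1⊕0⊕0 = 0
s4: b4⊕b5⊕b6⊕b7⊕b12⊕b13⊕b14⊕b15⊕b20⊕b21⊕b22⊕b23⊕b28⊕b29⊕b30⊕b31 = 1⊕1⊕1⊕0⊕1⊕1⊕1⊕1⊕1⊕0⊕0⊕1⊕1⊕0⊕0⊕0 = 0
s8: b8⊕b9⊕b10⊕b11⊕b12⊕b13⊕b14⊕b15⊕b24⊕b25⊕b26⊕b27⊕b28⊕b29⊕b30⊕b31 = 1⊕0⊕0⊕0⊕1⊕1⊕1⊕1⊕0⊕1⊕1⊕1⊕1⊕0⊕0⊕0 = 1
s16: b16⊕b17⊕b18⊕b19⊕b20⊕b21⊕b22⊕b23⊕b24⊕b25⊕b26⊕b27⊕b28⊕b29⊕b30⊕b31 = 1⊕0⊕0⊕1⊕1⊕0⊕0⊕1⊕0⊕1⊕1⊕1⊕1⊕0⊕0⊕0 = 0
Syndrome (s16...s1) = 01001 → position 9.
Flip bit 9: corrected codeword = 1011110110011111001100101111000
Data bits at positions 3,5,6,7,9,10,11,12,13,14,15,17,18,19,20,21,22,23,24,25,26,27,28,29,30,31: 11101001111001100101111000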